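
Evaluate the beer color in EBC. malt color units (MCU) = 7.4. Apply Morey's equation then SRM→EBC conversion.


SRM = 1.4922·MCU^0.6859;  EBC = SRM·1.97
SRM = 1.4922·7.4^0.6859 = 5.8889
EBC = 5.8889·1.97

11.6011 EBC


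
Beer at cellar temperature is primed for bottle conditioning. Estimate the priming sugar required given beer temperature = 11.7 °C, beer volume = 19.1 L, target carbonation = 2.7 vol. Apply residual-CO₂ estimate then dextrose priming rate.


residual = 14.695·(0.01821 + 0.09011·e^(−0.04·T));  sugar = (target − residual)·4.0·V
residual = 14.695·(0.01821 + 0.09011·e^(−0.04·11.7)) = 1.0969
sugar = (2.7 − 1.0969)·4.0·19.1

122.4799 g


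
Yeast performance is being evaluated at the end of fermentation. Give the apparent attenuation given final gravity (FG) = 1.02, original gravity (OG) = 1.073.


AA = (OG − FG)/(OG − 1) · 100
AA = (1.073 − 1.02)/(1.073 − 1) · 100

72.6027 %


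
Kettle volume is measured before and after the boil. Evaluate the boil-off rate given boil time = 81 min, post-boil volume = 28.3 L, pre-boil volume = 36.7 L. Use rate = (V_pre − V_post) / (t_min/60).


rate = (36.7 − 28.3) / (81/60)

6.2222 L/hr


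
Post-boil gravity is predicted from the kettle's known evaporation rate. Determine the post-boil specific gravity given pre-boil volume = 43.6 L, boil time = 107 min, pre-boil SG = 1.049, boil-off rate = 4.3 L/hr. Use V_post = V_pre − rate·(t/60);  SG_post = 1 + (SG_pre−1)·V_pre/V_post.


V_post = 43.6 − 4.3·(107/60) = 35.9317
SG_post = 1 + (1.049 − 1)·43.6/35.9317

1.0595


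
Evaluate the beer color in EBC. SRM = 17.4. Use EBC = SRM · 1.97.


EBC = 17.4 · 1.97

34.2780 EBC


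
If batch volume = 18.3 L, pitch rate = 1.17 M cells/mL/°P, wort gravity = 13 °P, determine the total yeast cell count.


cells (billions) = rate · V_L · °P
cells = 1.17 · 18.3 · 13

278.3430 billion cells


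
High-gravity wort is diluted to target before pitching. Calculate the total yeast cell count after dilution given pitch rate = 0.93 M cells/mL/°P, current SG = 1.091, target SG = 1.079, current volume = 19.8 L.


V_w = V·((SG_c−1)/(SG_t−1)−1);  °P = 259 − 259/SG_t;  cells = rate·(V+V_w)·°P
V_w = 19.8·((1.091−1)/(1.079−1)−1) = 3.0076
V_final = 19.8 + 3.0076 = 22.8076
°P = 259 − 259/1.079 = 18.9629
cells = 0.93·22.8076·18.9629

402.2239 billion cells


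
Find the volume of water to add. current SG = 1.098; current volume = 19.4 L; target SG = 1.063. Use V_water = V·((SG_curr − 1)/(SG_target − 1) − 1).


V_water = 19.4·((1.098 − 1)/(1.063 − 1) − 1)

10.7778 L


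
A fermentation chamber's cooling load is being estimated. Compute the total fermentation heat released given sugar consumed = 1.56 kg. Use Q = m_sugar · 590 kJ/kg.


Q = 1.56 · 590

920.4000 kJ


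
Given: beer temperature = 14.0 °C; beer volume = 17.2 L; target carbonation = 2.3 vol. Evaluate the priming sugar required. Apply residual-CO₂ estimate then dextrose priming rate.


residual = 14.695·(0.01821 + 0.09011·e^(−0.04·T));  sugar = (target − residual)·4.0·V
residual = 14.695·(0.01821 + 0.09011·e^(−0.04·14.0)) = 1.0240
sugar = (2.3 − 1.0240)·4.0·17.2

87.7907 g


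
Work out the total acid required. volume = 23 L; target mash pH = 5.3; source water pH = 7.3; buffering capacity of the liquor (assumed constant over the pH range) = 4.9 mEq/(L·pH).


acid = buffering capacity · (pH_source − pH_target) · V
acid = 4.9 · (7.3 − 5.3) · 23

225.4000 mEq


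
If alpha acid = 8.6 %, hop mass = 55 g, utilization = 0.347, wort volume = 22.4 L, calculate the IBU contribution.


IBU = (α/100)·mass·U·1000 / V
IBU = (8.6/100)·55·0.347·1000 / 22.4

73.2728 IBU


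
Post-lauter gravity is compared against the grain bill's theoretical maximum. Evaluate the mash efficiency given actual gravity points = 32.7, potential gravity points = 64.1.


efficiency = actual / potential × 100
efficiency = 32.7 / 64.1 × 100

51.0140 %


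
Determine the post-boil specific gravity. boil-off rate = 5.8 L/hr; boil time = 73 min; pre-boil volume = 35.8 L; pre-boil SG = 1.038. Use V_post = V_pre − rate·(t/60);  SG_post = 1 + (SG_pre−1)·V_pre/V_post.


V_post = 35.8 − 5.8·(73/60) = 28.7433
SG_post = 1 + (1.038 − 1)·35.8/28.7433

1.0473


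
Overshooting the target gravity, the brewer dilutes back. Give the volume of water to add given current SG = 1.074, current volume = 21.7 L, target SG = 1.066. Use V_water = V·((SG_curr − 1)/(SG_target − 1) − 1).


V_water = 21.7·((1.074 − 1)/(1.066 − 1) − 1)

2.6303 L


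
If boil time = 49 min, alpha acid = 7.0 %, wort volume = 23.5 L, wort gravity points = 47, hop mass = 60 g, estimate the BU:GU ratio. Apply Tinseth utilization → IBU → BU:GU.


U = 1.65·0.000125^(GP/1000)·(1−e^(−0.04t))/4.15;  IBU = (α/100)·m·U·1000/V;  BU:GU = IBU/GP
U = 1.65·0.000125^(47/1000)·(1−e^(−0.04·49))/4.15 = 0.2239
IBU = (7.0/100)·60·0.2239·1000/23.5 = 40.0163
BU:GU = 40.0163/47

0.8514


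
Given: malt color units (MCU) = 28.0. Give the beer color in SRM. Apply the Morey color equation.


SRM = 1.4922 · MCU^0.6859
SRM = 1.4922 · 28.0^0.6859

14.6701 SRM


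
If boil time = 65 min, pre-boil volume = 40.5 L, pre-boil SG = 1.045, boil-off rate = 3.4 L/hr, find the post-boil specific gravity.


V_post = V_pre − rate·(t/60);  SG_post = 1 + (SG_pre−1)·V_pre/V_post
V_post = 40.5 − 3.4·(65/60) = 36.8167
SG_post = 1 + (1.045 − 1)·40.5/36.8167

1.0495


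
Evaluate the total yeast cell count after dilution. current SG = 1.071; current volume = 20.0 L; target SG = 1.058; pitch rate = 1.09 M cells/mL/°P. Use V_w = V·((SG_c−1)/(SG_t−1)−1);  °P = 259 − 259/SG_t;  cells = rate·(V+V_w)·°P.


V_w = 20.0·((1.071−1)/(1.058−1)−1) = 4.4828
V_final = 20.0 + 4.4828 = 24.4828
°P = 259 − 259/1.058 = 14.1985
cells = 1.09·24.4828·14.1985

378.9038 billion cells


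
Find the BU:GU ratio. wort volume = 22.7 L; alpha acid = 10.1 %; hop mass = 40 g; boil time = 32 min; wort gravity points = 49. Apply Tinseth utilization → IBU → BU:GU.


U = 1.65·0.000125^(GP/1000)·(1−e^(−0.04t))/4.15;  IBU = (α/100)·m·U·1000/V;  BU:GU = IBU/GP
U = 1.65·0.000125^(49/1000)·(1−e^(−0.04·32))/4.15 = 0.1848
IBU = (10.1/100)·40·0.1848·1000/22.7 = 32.8893
BU:GU = 32.8893/49

0.6712


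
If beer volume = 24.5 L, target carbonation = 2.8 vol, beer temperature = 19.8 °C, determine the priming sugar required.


residual = 14.695·(0.01821 + 0.09011·e^(−0.04·T));  sugar = (target − residual)·4.0·V
residual = 14.695·(0.01821 + 0.09011·e^(−0.04·19.8)) = 0.8674
sugar = (2.8 − 0.8674)·4.0·24.5

189.3986 g


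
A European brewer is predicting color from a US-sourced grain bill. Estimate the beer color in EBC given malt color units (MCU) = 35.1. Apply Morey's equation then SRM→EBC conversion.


SRM = 1.4922·MCU^0.6859;  EBC = SRM·1.97
SRM = 1.4922·35.1^0.6859 = 17.1298
EBC = 17.1298·1.97

33.7458 EBC


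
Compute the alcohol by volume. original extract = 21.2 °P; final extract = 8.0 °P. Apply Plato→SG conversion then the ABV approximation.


SG = 259/(259 − P);  ABV = (OG − FG)·131.25
OG = 259/(259 − 21.2) = 1.0892
FG = 259/(259 − 8.0) = 1.0319
ABV = (1.0892 − 1.0319)·131.25

7.5177 % ABV


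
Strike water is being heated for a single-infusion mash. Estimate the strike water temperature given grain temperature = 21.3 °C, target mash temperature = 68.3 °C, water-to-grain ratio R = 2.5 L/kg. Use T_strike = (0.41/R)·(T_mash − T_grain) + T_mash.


T_strike = (0.41/2.5)·(68.3 − 21.3) + 68.3

76.0080 °C


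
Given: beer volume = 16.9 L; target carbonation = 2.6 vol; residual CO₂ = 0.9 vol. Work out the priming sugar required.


sugar = (target − residual)·4.0·V
sugar = (2.6 − 0.9)·4.0·16.9

114.9200 g


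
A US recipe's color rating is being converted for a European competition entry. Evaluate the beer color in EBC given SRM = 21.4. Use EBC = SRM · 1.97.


EBC = 21.4 · 1.97

42.1580 EBC


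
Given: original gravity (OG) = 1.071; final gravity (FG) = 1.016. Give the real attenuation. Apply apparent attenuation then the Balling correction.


AA = (OG−FG)/(OG−1)·100;  RA = AA·0.8192
AA = (1.071 − 1.016)/(1.071 − 1)·100 = 77.4648
RA = 77.4648·0.8192

63.4592 %


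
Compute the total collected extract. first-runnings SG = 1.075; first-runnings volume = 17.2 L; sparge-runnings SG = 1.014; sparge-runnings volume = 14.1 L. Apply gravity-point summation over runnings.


total = Σ (SG_i − 1)·1000·V_i
first = (1.075 − 1)·1000·17.2 = 1290.0000
sparge = (1.014 − 1)·1000·14.1 = 197.4000
total = 1290.0000 + 197.4000

1487.4000 gravity·L


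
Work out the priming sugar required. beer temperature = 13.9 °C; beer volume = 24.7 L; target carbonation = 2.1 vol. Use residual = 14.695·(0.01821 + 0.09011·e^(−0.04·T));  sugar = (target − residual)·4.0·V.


residual = 14.695·(0.01821 + 0.09011·e^(−0.04·13.9)) = 1.0270
sugar = (2.1 − 1.0270)·4.0·24.7

106.0121 g


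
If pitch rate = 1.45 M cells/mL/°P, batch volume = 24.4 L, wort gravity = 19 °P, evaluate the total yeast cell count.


cells (billions) = rate · V_L · °P
cells = 1.45 · 24.4 · 19

672.2200 billion cells


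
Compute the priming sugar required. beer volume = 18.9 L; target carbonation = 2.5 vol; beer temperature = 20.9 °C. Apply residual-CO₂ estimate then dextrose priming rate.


residual = 14.695·(0.01821 + 0.09011·e^(−0.04·T));  sugar = (target − residual)·4.0·V
residual = 14.695·(0.01821 + 0.09011·e^(−0.04·20.9)) = 0.8415
sugar = (2.5 − 0.8415)·4.0·18.9

125.3793 g


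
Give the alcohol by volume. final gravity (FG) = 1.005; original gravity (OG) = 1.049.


ABV = (OG − FG) · 131.25
ABV = (1.049 − 1.005) · 131.25

5.7750 % ABV


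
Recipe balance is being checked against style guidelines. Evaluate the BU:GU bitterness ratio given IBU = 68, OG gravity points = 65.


BU:GU = IBU / OG_points
BU:GU = 68 / 65

1.0462


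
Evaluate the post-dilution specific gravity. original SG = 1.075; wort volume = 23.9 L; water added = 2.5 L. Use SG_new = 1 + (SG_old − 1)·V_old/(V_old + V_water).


pts = (1.075 − 1)·1000·23.9/(23.9 + 2.5) = 67.8977
SG_new = 1 + 67.8977/1000

1.0679


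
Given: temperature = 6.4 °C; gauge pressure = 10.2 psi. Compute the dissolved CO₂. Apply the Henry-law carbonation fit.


vols = (P + 14.695)·(0.01821 + 0.09011·e^(−0.04·T))
vols = (10.2 + 14.695)·(0.01821 + 0.09011·e^(−0.04·6.4))

2.1900 volumes


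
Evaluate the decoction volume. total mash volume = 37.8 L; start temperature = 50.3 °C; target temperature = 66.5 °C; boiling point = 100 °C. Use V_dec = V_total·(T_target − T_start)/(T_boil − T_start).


V_dec = 37.8·(66.5 − 50.3)/(100 − 50.3)

12.3211 L


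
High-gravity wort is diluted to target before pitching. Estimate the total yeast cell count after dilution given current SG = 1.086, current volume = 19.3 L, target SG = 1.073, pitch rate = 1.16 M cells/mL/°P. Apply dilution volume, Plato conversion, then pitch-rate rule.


V_w = V·((SG_c−1)/(SG_t−1)−1);  °P = 259 − 259/SG_t;  cells = rate·(V+V_w)·°P
V_w = 19.3·((1.086−1)/(1.073−1)−1) = 3.4370
V_final = 19.3 + 3.4370 = 22.7370
°P = 259 − 259/1.073 = 17.6207
cells = 1.16·22.7370·17.6207

464.7440 billion cells


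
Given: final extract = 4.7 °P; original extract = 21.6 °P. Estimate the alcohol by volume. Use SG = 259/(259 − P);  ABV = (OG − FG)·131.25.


OG = 259/(259 − 21.6) = 1.0910
FG = 259/(259 − 4.7) = 1.0185
ABV = (1.0910 − 1.0185)·131.25

9.5161 % ABV


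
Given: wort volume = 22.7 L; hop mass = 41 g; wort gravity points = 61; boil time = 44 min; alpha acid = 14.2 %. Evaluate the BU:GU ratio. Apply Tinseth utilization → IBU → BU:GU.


U = 1.65·0.000125^(GP/1000)·(1−e^(−0.04t))/4.15;  IBU = (α/100)·m·U·1000/V;  BU:GU = IBU/GP
U = 1.65·0.000125^(61/1000)·(1−e^(−0.04·44))/4.15 = 0.1903
IBU = (14.2/100)·41·0.1903·1000/22.7 = 48.7978
BU:GU = 48.7978/61

0.8000


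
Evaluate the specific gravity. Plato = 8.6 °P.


SG = 259/(259 − P)
SG = 259/(259 − 8.6)

1.0343


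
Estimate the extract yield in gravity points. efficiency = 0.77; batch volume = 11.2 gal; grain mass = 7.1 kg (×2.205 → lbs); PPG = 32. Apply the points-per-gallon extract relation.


points = lbs × PPG × eff / vol
lbs = 7.1 × 2.205 = 15.6555
points = 15.6555 × 32 × 0.77 / 11.2

34.4421 points


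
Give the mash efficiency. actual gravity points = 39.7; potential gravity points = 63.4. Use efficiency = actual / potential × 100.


efficiency = 39.7 / 63.4 × 100

62.6183 %


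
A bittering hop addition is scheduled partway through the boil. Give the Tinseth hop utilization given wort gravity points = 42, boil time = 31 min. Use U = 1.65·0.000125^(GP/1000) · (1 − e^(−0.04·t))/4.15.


bigness = 1.65·0.000125^(42/1000) = 1.1312
boil_factor = (1 − e^(−0.04·31))/4.15 = 0.1712
U = 1.1312 · 0.1712

0.1937


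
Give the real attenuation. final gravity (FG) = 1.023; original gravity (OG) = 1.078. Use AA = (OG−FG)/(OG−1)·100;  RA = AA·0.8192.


AA = (1.078 − 1.023)/(1.078 − 1)·100 = 70.5128
RA = 70.5128·0.8192

57.7641 %


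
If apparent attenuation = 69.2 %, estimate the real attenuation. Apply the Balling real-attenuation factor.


RA = AA · 0.8192
RA = 69.2 · 0.8192

56.6886 %


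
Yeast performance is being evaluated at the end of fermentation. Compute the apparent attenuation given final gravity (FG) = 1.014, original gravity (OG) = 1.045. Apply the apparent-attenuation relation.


AA = (OG − FG)/(OG − 1) · 100
AA = (1.045 − 1.014)/(1.045 − 1) · 100

68.8889 %


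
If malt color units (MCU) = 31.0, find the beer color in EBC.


SRM = 1.4922·MCU^0.6859;  EBC = SRM·1.97
SRM = 1.4922·31.0^0.6859 = 15.7308
EBC = 15.7308·1.97

30.9898 EBC


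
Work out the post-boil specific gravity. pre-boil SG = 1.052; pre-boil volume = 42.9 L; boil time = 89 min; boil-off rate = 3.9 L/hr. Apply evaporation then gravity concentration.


V_post = V_pre − rate·(t/60);  SG_post = 1 + (SG_pre−1)·V_pre/V_post
V_post = 42.9 − 3.9·(89/60) = 37.1150
SG_post = 1 + (1.052 − 1)·42.9/37.1150

1.0601


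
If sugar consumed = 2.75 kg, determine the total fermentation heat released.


Q = m_sugar · 590 kJ/kg
Q = 2.75 · 590

1622.5000 kJ


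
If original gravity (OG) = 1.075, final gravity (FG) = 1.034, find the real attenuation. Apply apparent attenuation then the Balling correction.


AA = (OG−FG)/(OG−1)·100;  RA = AA·0.8192
AA = (1.075 − 1.034)/(1.075 − 1)·100 = 54.6667
RA = 54.6667·0.8192

44.7829 %


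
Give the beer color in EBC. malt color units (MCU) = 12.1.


SRM = 1.4922·MCU^0.6859;  EBC = SRM·1.97
SRM = 1.4922·12.1^0.6859 = 8.2511
EBC = 8.2511·1.97

16.2546 EBC


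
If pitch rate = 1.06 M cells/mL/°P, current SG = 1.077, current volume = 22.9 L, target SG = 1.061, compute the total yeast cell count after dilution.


V_w = V·((SG_c−1)/(SG_t−1)−1);  °P = 259 − 259/SG_t;  cells = rate·(V+V_w)·°P
V_w = 22.9·((1.077−1)/(1.061−1)−1) = 6.0066
V_final = 22.9 + 6.0066 = 28.9066
°P = 259 − 259/1.061 = 14.8907
cells = 1.06·28.9066·14.8907

456.2643 billion cells


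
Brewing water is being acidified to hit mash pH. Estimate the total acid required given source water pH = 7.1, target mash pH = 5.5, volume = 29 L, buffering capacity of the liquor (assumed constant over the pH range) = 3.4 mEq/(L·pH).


acid = buffering capacity · (pH_source − pH_target) · V
acid = 3.4 · (7.1 − 5.5) · 29

157.7600 mEq


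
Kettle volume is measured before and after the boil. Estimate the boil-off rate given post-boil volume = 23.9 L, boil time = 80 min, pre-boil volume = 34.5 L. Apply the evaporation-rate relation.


rate = (V_pre − V_post) / (t_min/60)
rate = (34.5 − 23.9) / (80/60)

7.9500 L/hr


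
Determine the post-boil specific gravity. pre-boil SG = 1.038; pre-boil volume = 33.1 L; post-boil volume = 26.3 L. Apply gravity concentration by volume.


SG_post = 1 + (SG_pre − 1)·V_pre/V_post
pts_pre = (1.038 − 1)·1000 = 38.0000
pts_post = 38.0000·33.1/26.3 = 47.8251
SG_post = 1 + 47.8251/1000

1.0478


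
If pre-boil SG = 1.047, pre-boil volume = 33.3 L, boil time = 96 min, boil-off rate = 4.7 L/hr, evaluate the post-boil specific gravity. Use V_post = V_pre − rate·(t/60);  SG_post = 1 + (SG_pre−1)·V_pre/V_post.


V_post = 33.3 − 4.7·(96/60) = 25.7800
SG_post = 1 + (1.047 − 1)·33.3/25.7800

1.0607


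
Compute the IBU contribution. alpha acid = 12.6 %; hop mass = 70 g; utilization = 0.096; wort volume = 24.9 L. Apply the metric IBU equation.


IBU = (α/100)·mass·U·1000 / V
IBU = (12.6/100)·70·0.096·1000 / 24.9

34.0048 IBU


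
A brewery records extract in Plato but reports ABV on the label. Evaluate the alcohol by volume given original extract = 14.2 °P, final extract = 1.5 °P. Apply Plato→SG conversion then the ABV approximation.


SG = 259/(259 − P);  ABV = (OG − FG)·131.25
OG = 259/(259 − 14.2) = 1.0580
FG = 259/(259 − 1.5) = 1.0058
ABV = (1.0580 − 1.0058)·131.25

6.8488 % ABV


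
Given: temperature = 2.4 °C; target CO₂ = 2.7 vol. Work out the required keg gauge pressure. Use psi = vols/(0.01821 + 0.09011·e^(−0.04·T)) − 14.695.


psi = 2.7/(0.01821 + 0.09011·e^(−0.04·2.4)) − 14.695

12.2857 psi


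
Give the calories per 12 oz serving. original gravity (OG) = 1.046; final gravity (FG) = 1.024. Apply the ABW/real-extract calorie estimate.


ABW = (OG−FG)·131.25·0.79/FG;  °P = 259 − 259/SG (for OG→OE and FG→AE);  RE = 0.1808·OE + 0.8192·AE;  Cal = (6.9·ABW + 4·(RE−0.1))·FG·3.55
ABW = (1.046 − 1.024)·131.25·0.79/1.024 = 2.2277
OE = 259 − 259/1.046 = 11.3901 °P
AE = 259 − 259/1.024 = 6.0703 °P
RE = 0.1808·11.3901 + 0.8192·6.0703 = 7.0321 °P
Cal = (6.9·2.2277 + 4·(7.0321−0.1))·1.024·3.55

156.6748 kcal


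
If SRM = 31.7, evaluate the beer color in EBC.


EBC = SRM · 1.97
EBC = 31.7 · 1.97

62.4490 EBC


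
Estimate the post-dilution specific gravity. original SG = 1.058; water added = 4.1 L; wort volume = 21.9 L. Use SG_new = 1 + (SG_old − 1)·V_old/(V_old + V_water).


pts = (1.058 − 1)·1000·21.9/(21.9 + 4.1) = 48.8538
SG_new = 1 + 48.8538/1000

1.0489


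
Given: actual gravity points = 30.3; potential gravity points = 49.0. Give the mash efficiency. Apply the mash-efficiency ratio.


efficiency = actual / potential × 100
efficiency = 30.3 / 49.0 × 100

61.8367 %


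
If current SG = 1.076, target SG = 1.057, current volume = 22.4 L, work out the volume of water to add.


V_water = V·((SG_curr − 1)/(SG_target − 1) − 1)
V_water = 22.4·((1.076 − 1)/(1.057 − 1) − 1)

7.4667 L


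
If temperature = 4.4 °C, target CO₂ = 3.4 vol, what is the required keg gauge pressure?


psi = vols/(0.01821 + 0.09011·e^(−0.04·T)) − 14.695
psi = 3.4/(0.01821 + 0.09011·e^(−0.04·4.4)) − 14.695

21.5609 psi


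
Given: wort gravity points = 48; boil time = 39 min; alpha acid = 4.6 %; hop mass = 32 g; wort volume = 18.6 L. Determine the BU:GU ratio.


U = 1.65·0.000125^(GP/1000)·(1−e^(−0.04t))/4.15;  IBU = (α/100)·m·U·1000/V;  BU:GU = IBU/GP
U = 1.65·0.000125^(48/1000)·(1−e^(−0.04·39))/4.15 = 0.2040
IBU = (4.6/100)·32·0.2040·1000/18.6 = 16.1449
BU:GU = 16.1449/48

0.3364


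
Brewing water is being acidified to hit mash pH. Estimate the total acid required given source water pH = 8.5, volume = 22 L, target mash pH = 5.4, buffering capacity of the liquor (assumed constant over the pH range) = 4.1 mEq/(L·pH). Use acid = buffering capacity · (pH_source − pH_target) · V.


acid = 4.1 · (8.5 − 5.4) · 22

279.6200 mEq


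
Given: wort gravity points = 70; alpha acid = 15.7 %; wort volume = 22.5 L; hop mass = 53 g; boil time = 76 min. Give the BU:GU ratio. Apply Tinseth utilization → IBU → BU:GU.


U = 1.65·0.000125^(GP/1000)·(1−e^(−0.04t))/4.15;  IBU = (α/100)·m·U·1000/V;  BU:GU = IBU/GP
U = 1.65·0.000125^(70/1000)·(1−e^(−0.04·76))/4.15 = 0.2018
IBU = (15.7/100)·53·0.2018·1000/22.5 = 74.6320
BU:GU = 74.6320/70

1.0662


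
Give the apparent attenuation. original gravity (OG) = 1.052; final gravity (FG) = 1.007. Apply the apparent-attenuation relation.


AA = (OG − FG)/(OG − 1) · 100
AA = (1.052 − 1.007)/(1.052 − 1) · 100

86.5385 %


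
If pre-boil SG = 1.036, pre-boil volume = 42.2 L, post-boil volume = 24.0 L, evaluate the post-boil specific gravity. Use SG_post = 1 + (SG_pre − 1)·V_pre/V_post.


pts_pre = (1.036 − 1)·1000 = 36.0000
pts_post = 36.0000·42.2/24.0 = 63.3000
SG_post = 1 + 63.3000/1000

1.0633


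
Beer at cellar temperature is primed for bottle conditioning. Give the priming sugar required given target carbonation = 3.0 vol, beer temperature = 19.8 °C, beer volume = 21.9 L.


residual = 14.695·(0.01821 + 0.09011·e^(−0.04·T));  sugar = (target − residual)·4.0·V
residual = 14.695·(0.01821 + 0.09011·e^(−0.04·19.8)) = 0.8674
sugar = (3.0 − 0.8674)·4.0·21.9

186.8192 g


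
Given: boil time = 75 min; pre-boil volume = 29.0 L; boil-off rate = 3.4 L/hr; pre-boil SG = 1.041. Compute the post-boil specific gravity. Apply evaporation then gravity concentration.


V_post = V_pre − rate·(t/60);  SG_post = 1 + (SG_pre−1)·V_pre/V_post
V_post = 29.0 − 3.4·(75/60) = 24.7500
SG_post = 1 + (1.041 − 1)·29.0/24.7500

1.0480


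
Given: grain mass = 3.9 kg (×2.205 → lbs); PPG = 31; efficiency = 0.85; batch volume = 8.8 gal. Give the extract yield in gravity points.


points = lbs × PPG × eff / vol
lbs = 3.9 × 2.205 = 8.5995
points = 8.5995 × 31 × 0.85 / 8.8

25.7496 points


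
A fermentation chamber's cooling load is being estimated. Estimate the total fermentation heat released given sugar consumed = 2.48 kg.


Q = m_sugar · 590 kJ/kg
Q = 2.48 · 590

1463.2000 kJ


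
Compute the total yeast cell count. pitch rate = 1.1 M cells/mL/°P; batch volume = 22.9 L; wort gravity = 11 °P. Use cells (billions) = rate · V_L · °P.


cells = 1.1 · 22.9 · 11

277.0900 billion cells


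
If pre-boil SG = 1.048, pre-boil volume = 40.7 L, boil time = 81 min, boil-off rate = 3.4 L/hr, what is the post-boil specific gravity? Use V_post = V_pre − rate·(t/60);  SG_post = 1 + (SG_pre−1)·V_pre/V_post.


V_post = 40.7 − 3.4·(81/60) = 36.1100
SG_post = 1 + (1.048 − 1)·40.7/36.1100

1.0541


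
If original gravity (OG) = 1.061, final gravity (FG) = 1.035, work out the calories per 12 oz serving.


ABW = (OG−FG)·131.25·0.79/FG;  °P = 259 − 259/SG (for OG→OE and FG→AE);  RE = 0.1808·OE + 0.8192·AE;  Cal = (6.9·ABW + 4·(RE−0.1))·FG·3.55
ABW = (1.061 − 1.035)·131.25·0.79/1.035 = 2.6047
OE = 259 − 259/1.061 = 14.8907 °P
AE = 259 − 259/1.035 = 8.7585 °P
RE = 0.1808·14.8907 + 0.8192·8.7585 = 9.8672 °P
Cal = (6.9·2.6047 + 4·(9.8672−0.1))·1.035·3.55

209.5834 kcal


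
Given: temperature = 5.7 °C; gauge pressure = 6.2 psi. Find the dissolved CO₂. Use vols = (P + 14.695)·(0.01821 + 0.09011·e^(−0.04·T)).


vols = (6.2 + 14.695)·(0.01821 + 0.09011·e^(−0.04·5.7))

1.8795 volumes


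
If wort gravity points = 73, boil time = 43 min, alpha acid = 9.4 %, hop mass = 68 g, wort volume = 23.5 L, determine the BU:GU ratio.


U = 1.65·0.000125^(GP/1000)·(1−e^(−0.04t))/4.15;  IBU = (α/100)·m·U·1000/V;  BU:GU = IBU/GP
U = 1.65·0.000125^(73/1000)·(1−e^(−0.04·43))/4.15 = 0.1694
IBU = (9.4/100)·68·0.1694·1000/23.5 = 46.0667
BU:GU = 46.0667/73

0.6311


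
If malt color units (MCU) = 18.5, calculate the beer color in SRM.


SRM = 1.4922 · MCU^0.6859
SRM = 1.4922 · 18.5^0.6859

11.0403 SRM


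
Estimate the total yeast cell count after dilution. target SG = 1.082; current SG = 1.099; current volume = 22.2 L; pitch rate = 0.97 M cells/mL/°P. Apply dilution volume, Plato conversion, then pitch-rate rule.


V_w = V·((SG_c−1)/(SG_t−1)−1);  °P = 259 − 259/SG_t;  cells = rate·(V+V_w)·°P
V_w = 22.2·((1.099−1)/(1.082−1)−1) = 4.6024
V_final = 22.2 + 4.6024 = 26.8024
°P = 259 − 259/1.082 = 19.6285
cells = 0.97·26.8024·19.6285

510.3080 billion cells


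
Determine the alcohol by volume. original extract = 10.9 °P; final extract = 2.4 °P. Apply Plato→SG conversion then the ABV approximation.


SG = 259/(259 − P);  ABV = (OG − FG)·131.25
OG = 259/(259 − 10.9) = 1.0439
FG = 259/(259 − 2.4) = 1.0094
ABV = (1.0439 − 1.0094)·131.25

4.5387 % ABV


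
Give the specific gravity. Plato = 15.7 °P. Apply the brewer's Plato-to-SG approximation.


SG = 259/(259 − P)
SG = 259/(259 − 15.7)

1.0645


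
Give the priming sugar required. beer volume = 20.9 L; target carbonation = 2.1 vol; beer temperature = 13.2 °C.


residual = 14.695·(0.01821 + 0.09011·e^(−0.04·T));  sugar = (target − residual)·4.0·V
residual = 14.695·(0.01821 + 0.09011·e^(−0.04·13.2)) = 1.0486
sugar = (2.1 − 1.0486)·4.0·20.9

87.8998 g


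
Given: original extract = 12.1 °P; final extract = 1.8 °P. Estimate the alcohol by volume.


SG = 259/(259 − P);  ABV = (OG − FG)·131.25
OG = 259/(259 − 12.1) = 1.0490
FG = 259/(259 − 1.8) = 1.0070
ABV = (1.0490 − 1.0070)·131.25

5.5137 % ABV


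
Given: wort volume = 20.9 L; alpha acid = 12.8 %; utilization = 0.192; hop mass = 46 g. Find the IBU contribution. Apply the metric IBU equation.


IBU = (α/100)·mass·U·1000 / V
IBU = (12.8/100)·46·0.192·1000 / 20.9

54.0907 IBU


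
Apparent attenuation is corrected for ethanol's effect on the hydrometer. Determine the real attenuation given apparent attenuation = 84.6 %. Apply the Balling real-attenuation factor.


RA = AA · 0.8192
RA = 84.6 · 0.8192

69.3043 %


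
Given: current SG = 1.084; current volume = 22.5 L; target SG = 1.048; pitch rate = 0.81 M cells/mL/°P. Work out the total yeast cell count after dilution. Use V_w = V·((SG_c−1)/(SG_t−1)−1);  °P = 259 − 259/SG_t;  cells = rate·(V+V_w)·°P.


V_w = 22.5·((1.084−1)/(1.048−1)−1) = 16.8750
V_final = 22.5 + 16.8750 = 39.3750
°P = 259 − 259/1.048 = 11.8626
cells = 0.81·39.3750·11.8626

378.3427 billion cells


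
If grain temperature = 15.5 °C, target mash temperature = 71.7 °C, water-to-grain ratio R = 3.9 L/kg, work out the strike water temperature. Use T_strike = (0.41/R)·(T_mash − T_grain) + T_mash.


T_strike = (0.41/3.9)·(71.7 − 15.5) + 71.7

77.6082 °C


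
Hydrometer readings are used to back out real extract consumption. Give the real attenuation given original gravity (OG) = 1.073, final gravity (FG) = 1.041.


AA = (OG−FG)/(OG−1)·100;  RA = AA·0.8192
AA = (1.073 − 1.041)/(1.073 − 1)·100 = 43.8356
RA = 43.8356·0.8192

35.9101 %


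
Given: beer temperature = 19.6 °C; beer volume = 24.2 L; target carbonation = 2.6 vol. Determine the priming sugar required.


residual = 14.695·(0.01821 + 0.09011·e^(−0.04·T));  sugar = (target − residual)·4.0·V
residual = 14.695·(0.01821 + 0.09011·e^(−0.04·19.6)) = 0.8722
sugar = (2.6 − 0.8722)·4.0·24.2

167.2531 g


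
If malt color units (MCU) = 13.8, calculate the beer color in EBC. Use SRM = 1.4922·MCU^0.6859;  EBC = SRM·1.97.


SRM = 1.4922·13.8^0.6859 = 9.0296
EBC = 9.0296·1.97

17.7884 EBC


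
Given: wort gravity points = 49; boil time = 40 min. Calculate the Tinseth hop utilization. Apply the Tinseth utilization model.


U = 1.65·0.000125^(GP/1000) · (1 − e^(−0.04·t))/4.15
bigness = 1.65·0.000125^(49/1000) = 1.0623
boil_factor = (1 − e^(−0.04·40))/4.15 = 0.1923
U = 1.0623 · 0.1923

0.2043


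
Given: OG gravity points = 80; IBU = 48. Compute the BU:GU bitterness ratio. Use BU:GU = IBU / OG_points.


BU:GU = 48 / 80

0.6000


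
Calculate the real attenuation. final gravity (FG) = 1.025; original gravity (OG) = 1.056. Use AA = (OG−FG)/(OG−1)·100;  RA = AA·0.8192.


AA = (1.056 − 1.025)/(1.056 − 1)·100 = 55.3571
RA = 55.3571·0.8192

45.3486 %


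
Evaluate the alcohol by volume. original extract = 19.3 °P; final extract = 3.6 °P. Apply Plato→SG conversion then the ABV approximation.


SG = 259/(259 − P);  ABV = (OG − FG)·131.25
OG = 259/(259 − 19.3) = 1.0805
FG = 259/(259 − 3.6) = 1.0141
ABV = (1.0805 − 1.0141)·131.25

8.7179 % ABV


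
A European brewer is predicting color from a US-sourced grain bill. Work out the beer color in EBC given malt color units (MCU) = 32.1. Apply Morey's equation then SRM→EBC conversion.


SRM = 1.4922·MCU^0.6859;  EBC = SRM·1.97
SRM = 1.4922·32.1^0.6859 = 16.1116
EBC = 16.1116·1.97

31.7399 EBC


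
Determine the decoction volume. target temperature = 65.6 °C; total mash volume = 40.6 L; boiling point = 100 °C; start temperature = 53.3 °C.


V_dec = V_total·(T_target − T_start)/(T_boil − T_start)
V_dec = 40.6·(65.6 − 53.3)/(100 − 53.3)

10.6934 L


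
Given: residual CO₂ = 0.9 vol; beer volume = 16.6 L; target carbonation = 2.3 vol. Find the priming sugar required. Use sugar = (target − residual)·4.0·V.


sugar = (2.3 − 0.9)·4.0·16.6

92.9600 g


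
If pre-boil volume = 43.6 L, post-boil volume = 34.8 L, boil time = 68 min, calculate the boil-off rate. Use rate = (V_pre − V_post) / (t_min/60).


rate = (43.6 − 34.8) / (68/60)

7.7647 L/hr


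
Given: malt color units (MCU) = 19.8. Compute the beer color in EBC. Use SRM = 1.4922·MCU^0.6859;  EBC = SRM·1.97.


SRM = 1.4922·19.8^0.6859 = 11.5667
EBC = 11.5667·1.97

22.7864 EBC


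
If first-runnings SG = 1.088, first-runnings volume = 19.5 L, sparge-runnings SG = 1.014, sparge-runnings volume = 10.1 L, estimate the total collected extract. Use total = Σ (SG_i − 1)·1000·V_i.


first = (1.088 − 1)·1000·19.5 = 1716.0000
sparge = (1.014 − 1)·1000·10.1 = 141.4000
total = 1716.0000 + 141.4000

1857.4000 gravity·L


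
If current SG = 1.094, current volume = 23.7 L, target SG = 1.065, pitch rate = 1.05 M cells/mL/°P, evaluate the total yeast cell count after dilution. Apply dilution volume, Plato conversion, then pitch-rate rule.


V_w = V·((SG_c−1)/(SG_t−1)−1);  °P = 259 − 259/SG_t;  cells = rate·(V+V_w)·°P
V_w = 23.7·((1.094−1)/(1.065−1)−1) = 10.5738
V_final = 23.7 + 10.5738 = 34.2738
°P = 259 − 259/1.065 = 15.8075
cells = 1.05·34.2738·15.8075

568.8734 billion cells


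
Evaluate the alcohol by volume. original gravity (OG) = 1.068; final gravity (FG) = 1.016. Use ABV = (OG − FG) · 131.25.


ABV = (1.068 − 1.016) · 131.25

6.8250 % ABV


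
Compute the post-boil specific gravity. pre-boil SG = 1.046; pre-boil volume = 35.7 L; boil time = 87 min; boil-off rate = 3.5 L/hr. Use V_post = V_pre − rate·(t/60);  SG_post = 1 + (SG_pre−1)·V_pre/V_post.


V_post = 35.7 − 3.5·(87/60) = 30.6250
SG_post = 1 + (1.046 − 1)·35.7/30.6250

1.0536


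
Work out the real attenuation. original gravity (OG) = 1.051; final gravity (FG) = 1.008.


AA = (OG−FG)/(OG−1)·100;  RA = AA·0.8192
AA = (1.051 − 1.008)/(1.051 − 1)·100 = 84.3137
RA = 84.3137·0.8192

69.0698 %


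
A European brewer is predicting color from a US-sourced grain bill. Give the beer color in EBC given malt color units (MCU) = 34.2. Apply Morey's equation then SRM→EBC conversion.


SRM = 1.4922·MCU^0.6859;  EBC = SRM·1.97
SRM = 1.4922·34.2^0.6859 = 16.8273
EBC = 16.8273·1.97

33.1499 EBC


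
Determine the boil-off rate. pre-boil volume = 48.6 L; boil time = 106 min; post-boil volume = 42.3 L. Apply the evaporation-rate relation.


rate = (V_pre − V_post) / (t_min/60)
rate = (48.6 − 42.3) / (106/60)

3.5660 L/hr


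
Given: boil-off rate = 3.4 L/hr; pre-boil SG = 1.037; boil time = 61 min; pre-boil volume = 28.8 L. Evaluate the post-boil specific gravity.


V_post = V_pre − rate·(t/60);  SG_post = 1 + (SG_pre−1)·V_pre/V_post
V_post = 28.8 − 3.4·(61/60) = 25.3433
SG_post = 1 + (1.037 − 1)·28.8/25.3433

1.0420


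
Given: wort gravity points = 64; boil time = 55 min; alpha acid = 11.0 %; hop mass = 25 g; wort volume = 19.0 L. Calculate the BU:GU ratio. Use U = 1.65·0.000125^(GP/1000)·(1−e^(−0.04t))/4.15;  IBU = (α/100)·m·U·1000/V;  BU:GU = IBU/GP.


U = 1.65·0.000125^(64/1000)·(1−e^(−0.04·55))/4.15 = 0.1989
IBU = (11.0/100)·25·0.1989·1000/19.0 = 28.7882
BU:GU = 28.7882/64

0.4498


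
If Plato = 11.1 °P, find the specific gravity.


SG = 259/(259 − P)
SG = 259/(259 − 11.1)

1.0448


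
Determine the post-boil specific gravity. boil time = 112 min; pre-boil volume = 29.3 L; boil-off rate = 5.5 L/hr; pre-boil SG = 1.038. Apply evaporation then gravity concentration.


V_post = V_pre − rate·(t/60);  SG_post = 1 + (SG_pre−1)·V_pre/V_post
V_post = 29.3 − 5.5·(112/60) = 19.0333
SG_post = 1 + (1.038 − 1)·29.3/19.0333

1.0585


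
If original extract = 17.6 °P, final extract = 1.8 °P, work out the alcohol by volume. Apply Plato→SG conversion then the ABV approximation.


SG = 259/(259 − P);  ABV = (OG − FG)·131.25
OG = 259/(259 − 17.6) = 1.0729
FG = 259/(259 − 1.8) = 1.0070
ABV = (1.0729 − 1.0070)·131.25

8.6506 % ABV


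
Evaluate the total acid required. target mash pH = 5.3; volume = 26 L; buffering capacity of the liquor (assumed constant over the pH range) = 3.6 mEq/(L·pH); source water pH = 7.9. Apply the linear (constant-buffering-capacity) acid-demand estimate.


acid = buffering capacity · (pH_source − pH_target) · V
acid = 3.6 · (7.9 − 5.3) · 26

243.3600 mEq


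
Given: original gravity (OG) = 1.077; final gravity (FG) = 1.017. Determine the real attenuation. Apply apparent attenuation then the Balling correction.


AA = (OG−FG)/(OG−1)·100;  RA = AA·0.8192
AA = (1.077 − 1.017)/(1.077 − 1)·100 = 77.9221
RA = 77.9221·0.8192

63.8338 %


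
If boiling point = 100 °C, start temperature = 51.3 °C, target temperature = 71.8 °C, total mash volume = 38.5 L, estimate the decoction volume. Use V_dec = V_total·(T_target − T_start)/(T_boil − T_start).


V_dec = 38.5·(71.8 − 51.3)/(100 − 51.3)

16.2064 L


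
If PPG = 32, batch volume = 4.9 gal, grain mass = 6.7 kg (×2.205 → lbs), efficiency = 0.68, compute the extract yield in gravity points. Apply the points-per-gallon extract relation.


points = lbs × PPG × eff / vol
lbs = 6.7 × 2.205 = 14.7735
points = 14.7735 × 32 × 0.68 / 4.9

65.6064 points


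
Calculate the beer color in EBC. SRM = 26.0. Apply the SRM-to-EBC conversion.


EBC = SRM · 1.97
EBC = 26.0 · 1.97

51.2200 EBC


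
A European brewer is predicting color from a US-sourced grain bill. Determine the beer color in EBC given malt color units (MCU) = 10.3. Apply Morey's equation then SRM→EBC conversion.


SRM = 1.4922·MCU^0.6859;  EBC = SRM·1.97
SRM = 1.4922·10.3^0.6859 = 7.3881
EBC = 7.3881·1.97

14.5545 EBC


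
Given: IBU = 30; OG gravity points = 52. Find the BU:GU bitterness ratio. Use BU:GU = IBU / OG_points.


BU:GU = 30 / 52

0.5769


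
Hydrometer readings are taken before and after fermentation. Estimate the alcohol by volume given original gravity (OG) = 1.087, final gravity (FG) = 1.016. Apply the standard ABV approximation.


ABV = (OG − FG) · 131.25
ABV = (1.087 − 1.016) · 131.25

9.3187 % ABV


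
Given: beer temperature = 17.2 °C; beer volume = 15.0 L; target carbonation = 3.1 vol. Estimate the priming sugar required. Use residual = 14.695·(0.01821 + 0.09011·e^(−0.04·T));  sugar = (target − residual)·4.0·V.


residual = 14.695·(0.01821 + 0.09011·e^(−0.04·17.2)) = 0.9331
sugar = (3.1 − 0.9331)·4.0·15.0

130.0143 g


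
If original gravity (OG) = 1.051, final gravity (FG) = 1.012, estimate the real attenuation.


AA = (OG−FG)/(OG−1)·100;  RA = AA·0.8192
AA = (1.051 − 1.012)/(1.051 − 1)·100 = 76.4706
RA = 76.4706·0.8192

62.6447 %


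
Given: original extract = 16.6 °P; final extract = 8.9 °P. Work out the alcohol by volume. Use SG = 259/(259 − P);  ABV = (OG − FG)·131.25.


OG = 259/(259 − 16.6) = 1.0685
FG = 259/(259 − 8.9) = 1.0356
ABV = (1.0685 − 1.0356)·131.25

4.3176 % ABV


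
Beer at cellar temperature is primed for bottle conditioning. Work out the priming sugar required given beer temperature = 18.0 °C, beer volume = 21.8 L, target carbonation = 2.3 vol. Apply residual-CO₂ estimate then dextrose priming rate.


residual = 14.695·(0.01821 + 0.09011·e^(−0.04·T));  sugar = (target − residual)·4.0·V
residual = 14.695·(0.01821 + 0.09011·e^(−0.04·18.0)) = 0.9121
sugar = (2.3 − 0.9121)·4.0·21.8

121.0217 g


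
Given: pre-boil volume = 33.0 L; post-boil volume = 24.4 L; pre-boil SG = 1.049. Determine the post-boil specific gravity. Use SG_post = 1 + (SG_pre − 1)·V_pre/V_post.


pts_pre = (1.049 − 1)·1000 = 49.0000
pts_post = 49.0000·33.0/24.4 = 66.2705
SG_post = 1 + 66.2705/1000

1.0663


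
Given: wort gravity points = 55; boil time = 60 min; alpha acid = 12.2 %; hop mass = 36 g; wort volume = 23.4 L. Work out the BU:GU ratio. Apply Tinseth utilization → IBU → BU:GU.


U = 1.65·0.000125^(GP/1000)·(1−e^(−0.04t))/4.15;  IBU = (α/100)·m·U·1000/V;  BU:GU = IBU/GP
U = 1.65·0.000125^(55/1000)·(1−e^(−0.04·60))/4.15 = 0.2205
IBU = (12.2/100)·36·0.2205·1000/23.4 = 41.3915
BU:GU = 41.3915/55

0.7526


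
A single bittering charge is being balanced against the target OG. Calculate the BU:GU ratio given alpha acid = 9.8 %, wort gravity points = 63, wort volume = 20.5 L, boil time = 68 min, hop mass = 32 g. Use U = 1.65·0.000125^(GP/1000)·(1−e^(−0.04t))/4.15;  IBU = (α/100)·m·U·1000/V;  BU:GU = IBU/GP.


U = 1.65·0.000125^(63/1000)·(1−e^(−0.04·68))/4.15 = 0.2108
IBU = (9.8/100)·32·0.2108·1000/20.5 = 32.2529
BU:GU = 32.2529/63

0.5120


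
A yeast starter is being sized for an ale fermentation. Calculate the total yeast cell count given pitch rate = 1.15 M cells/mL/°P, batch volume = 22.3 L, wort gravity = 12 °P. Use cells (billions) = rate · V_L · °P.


cells = 1.15 · 22.3 · 12

307.7400 billion cells


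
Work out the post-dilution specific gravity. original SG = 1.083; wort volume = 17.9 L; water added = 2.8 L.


SG_new = 1 + (SG_old − 1)·V_old/(V_old + V_water)
pts = (1.083 − 1)·1000·17.9/(17.9 + 2.8) = 71.7729
SG_new = 1 + 71.7729/1000

1.0718


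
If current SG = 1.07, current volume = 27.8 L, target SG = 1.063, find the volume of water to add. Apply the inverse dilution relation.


V_water = V·((SG_curr − 1)/(SG_target − 1) − 1)
V_water = 27.8·((1.07 − 1)/(1.063 − 1) − 1)

3.0889 L


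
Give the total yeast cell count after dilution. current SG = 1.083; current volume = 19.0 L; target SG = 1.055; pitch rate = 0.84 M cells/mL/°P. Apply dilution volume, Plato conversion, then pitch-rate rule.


V_w = V·((SG_c−1)/(SG_t−1)−1);  °P = 259 − 259/SG_t;  cells = rate·(V+V_w)·°P
V_w = 19.0·((1.083−1)/(1.055−1)−1) = 9.6727
V_final = 19.0 + 9.6727 = 28.6727
°P = 259 − 259/1.055 = 13.5024
cells = 0.84·28.6727·13.5024

325.2058 billion cells


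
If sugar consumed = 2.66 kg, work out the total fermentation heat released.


Q = m_sugar · 590 kJ/kg
Q = 2.66 · 590

1569.4000 kJ


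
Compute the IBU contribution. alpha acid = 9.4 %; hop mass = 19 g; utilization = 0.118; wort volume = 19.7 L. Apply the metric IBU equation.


IBU = (α/100)·mass·U·1000 / V
IBU = (9.4/100)·19·0.118·1000 / 19.7

10.6979 IBU
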